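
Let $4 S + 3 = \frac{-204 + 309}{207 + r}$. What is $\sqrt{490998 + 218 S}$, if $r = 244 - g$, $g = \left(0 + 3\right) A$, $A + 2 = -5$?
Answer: $\frac{3 \sqrt{3037577063}}{236} \approx 700.6$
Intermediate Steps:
$A = -7$ ($A = -2 - 5 = -7$)
$g = -21$ ($g = \left(0 + 3\right) \left(-7\right) = 3 \left(-7\right) = -21$)
$r = 265$ ($r = 244 - -21 = 244 + 21 = 265$)
$S = - \frac{1311}{1888}$ ($S = - \frac{3}{4} + \frac{\left(-204 + 309\right) \frac{1}{207 + 265}}{4} = - \frac{3}{4} + \frac{105 \cdot \frac{1}{472}}{4} = - \frac{3}{4} + \frac{1}{4} \cdot \frac{105}{472} = - \frac{3}{4} + \frac{105}{1888} = - \frac{1311}{1888} \approx -0.69439$)
$\sqrt{490998 + 218 S} = \sqrt{490998 + 218 \left(- \frac{1311}{1888}\right)} = \sqrt{490998 - \frac{142899}{944}} = \sqrt{\frac{463359213}{944}} = \frac{3 \sqrt{3037577063}}{236}$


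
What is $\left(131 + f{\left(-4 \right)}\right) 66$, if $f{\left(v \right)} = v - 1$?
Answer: $8316$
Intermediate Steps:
$f{\left(v \right)} = -1 + v$
$\left(131 + f{\left(-4 \right)}\right) 66 = \left(131 - 5\right) 66 = 126 \cdot 66 = 8316$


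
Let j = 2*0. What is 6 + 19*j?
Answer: 6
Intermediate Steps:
j = 0
6 + 19*j = 6 + 19*0 = 6 + 0 = 6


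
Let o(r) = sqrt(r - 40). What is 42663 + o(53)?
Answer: 42663 + sqrt(13) ≈ 42667.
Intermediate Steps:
o(r) = sqrt(-40 + r)
42663 + o(53) = 42663 + sqrt(-40 + 53) = 42663 + sqrt(13)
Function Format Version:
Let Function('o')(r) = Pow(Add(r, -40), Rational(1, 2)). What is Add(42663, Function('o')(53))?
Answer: Add(42663, Pow(13, Rational(1, 2))) ≈ 42667.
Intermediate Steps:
Function('o')(r) = Pow(Add(-40, r), Rational(1, 2))
Add(42663, Function('o')(53)) = Add(42663, Pow(Add(-40, 53), Rational(1, 2))) = Add(42663, Pow(13, Rational(1, 2)))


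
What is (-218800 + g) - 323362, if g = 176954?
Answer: -365208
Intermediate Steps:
(-218800 + g) - 323362 = (-218800 + 176954) - 323362 = -41846 - 323362 = -365208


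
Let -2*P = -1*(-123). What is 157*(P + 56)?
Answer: -1727/2 ≈ -863.50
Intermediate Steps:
P = -123/2 (P = -(-1)*(-123)/2 = -1/2*123 = -123/2 ≈ -61.500)
157*(P + 56) = 157*(-123/2 + 56) = 157*(-11/2) = -1727/2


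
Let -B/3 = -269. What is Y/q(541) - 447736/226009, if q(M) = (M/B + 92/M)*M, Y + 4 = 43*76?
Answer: 431033022632/82928352325 ≈ 5.1977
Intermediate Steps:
B = 807 (B = -3*(-269) = 807)
Y = 3264 (Y = -4 + 43*76 = -4 + 3268 = 3264)
q(M) = M*(92/M + M/807) (q(M) = (M/807 + 92/M)*M = (92/M + M/807)*M = M*(92/M + M/807))
Y/q(541) - 447736/226009 = 3264/(92 + (1/807)*541²) - 447736/226009 = 3264/(92 + (1/807)*292681) - 447736*1/226009 = 3264/(92 + 292681/807) - 447736/226009 = 3264/(366925/807) - 447736/226009 = 3264*(807/366925) - 447736/226009 = 2634048/366925 - 447736/226009 = 431033022632/82928352325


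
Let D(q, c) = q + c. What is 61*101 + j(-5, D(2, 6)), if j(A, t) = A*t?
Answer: 6121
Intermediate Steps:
D(q, c) = c + q
61*101 + j(-5, D(2, 6)) = 61*101 - 5*(6 + 2) = 6161 - 5*8 = 6161 - 40 = 6121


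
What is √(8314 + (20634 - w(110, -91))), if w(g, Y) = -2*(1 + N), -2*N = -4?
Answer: √28954 ≈ 170.16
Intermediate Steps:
N = 2 (N = -½*(-4) = 2)
w(g, Y) = -6 (w(g, Y) = -2*(1 + 2) = -2*3 = -6)
√(8314 + (20634 - w(110, -91))) = √(8314 + (20634 - 1*(-6))) = √(8314 + (20634 + 6)) = √(8314 + 20640) = √28954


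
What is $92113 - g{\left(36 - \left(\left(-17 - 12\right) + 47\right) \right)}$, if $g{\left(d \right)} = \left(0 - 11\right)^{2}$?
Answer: $91992$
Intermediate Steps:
$g{\left(d \right)} = 121$ ($g{\left(d \right)} = \left(-11\right)^{2} = 121$)
$92113 - g{\left(36 - \left(\left(-17 - 12\right) + 47\right) \right)} = 92113 - 121 = 91992$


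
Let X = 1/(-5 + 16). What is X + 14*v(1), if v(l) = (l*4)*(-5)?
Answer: -3079/11 ≈ -279.91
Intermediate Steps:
v(l) = -20*l (v(l) = (4*l)*(-5) = -20*l)
X = 1/11 ≈ 0.090909
X + 14*v(1) = 1/11 + 14*(-20*1) = 1/11 + 14*(-20) = 1/11 - 280 = -3079/11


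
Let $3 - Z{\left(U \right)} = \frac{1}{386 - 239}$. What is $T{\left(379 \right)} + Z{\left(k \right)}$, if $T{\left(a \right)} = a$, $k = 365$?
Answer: $\frac{56153}{147} \approx 381.99$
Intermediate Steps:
$Z{\left(U \right)} = \frac{440}{147}$ ($Z{\left(U \right)} = 3 - \frac{1}{386 - 239} = 3 - \frac{1}{147} = \frac{440}{147}$)
$T{\left(379 \right)} + Z{\left(k \right)} = 379 + \frac{440}{147} = \frac{56153}{147}$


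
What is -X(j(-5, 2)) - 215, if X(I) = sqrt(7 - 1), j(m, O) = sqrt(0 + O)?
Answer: -215 - sqrt(6) ≈ -217.45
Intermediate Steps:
j(m, O) = sqrt(O)
X(I) = sqrt(6)
-X(j(-5, 2)) - 215 = -sqrt(6) - 215 = -215 - sqrt(6)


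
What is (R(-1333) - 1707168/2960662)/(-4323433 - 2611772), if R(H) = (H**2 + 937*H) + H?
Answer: -779445229501/10266398952855 ≈ -0.075922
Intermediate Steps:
R(H) = H**2 + 938*H
(R(-1333) - 1707168/2960662)/(-4323433 - 2611772) = (-1333*(938 - 1333) - 1707168/2960662)/(-4323433 - 2611772) = (-1333*(-395) - 1707168*1/2960662)/(-6935205) = (526535 - 853584/1480331)*(-1/6935205) = (779445229501/1480331)*(-1/6935205) = -779445229501/10266398952855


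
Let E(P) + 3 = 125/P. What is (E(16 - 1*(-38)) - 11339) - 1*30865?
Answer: -2279053/54 ≈ -42205.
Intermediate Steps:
E(P) = -3 + 125/P
(E(16 - 1*(-38)) - 11339) - 1*30865 = ((-3 + 125/(16 - 1*(-38))) - 11339) - 1*30865 = ((-3 + 125/(16 + 38)) - 11339) - 30865 = ((-3 + 125/54) - 11339) - 30865 = (-37/54 - 11339) - 30865 = -612343/54 - 30865 = -2279053/54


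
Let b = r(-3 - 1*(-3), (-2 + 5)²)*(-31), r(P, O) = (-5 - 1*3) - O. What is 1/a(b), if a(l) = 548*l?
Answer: 1/288796 ≈ 3.4627e-6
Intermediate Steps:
r(P, O) = -8 - O (r(P, O) = (-5 - 3) - O = -8 - O)
b = 527 (b = (-8 - (-2 + 5)²)*(-31) = (-8 - 1*3²)*(-31) = (-8 - 1*9)*(-31) = (-8 - 9)*(-31) = -17*(-31) = 527)
1/a(b) = 1/(548*527) = 1/288796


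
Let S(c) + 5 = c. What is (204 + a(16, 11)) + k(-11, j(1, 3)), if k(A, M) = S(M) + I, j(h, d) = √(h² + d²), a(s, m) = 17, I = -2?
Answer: 214 + √10 ≈ 217.16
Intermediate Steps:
S(c) = -5 + c
j(h, d) = √(d² + h²)
k(A, M) = -7 + M (k(A, M) = (-5 + M) - 2 = -7 + M)
(204 + a(16, 11)) + k(-11, j(1, 3)) = (204 + 17) + (-7 + √(3² + 1²)) = 221 + (-7 + √(9 + 1)) = 221 + (-7 + √10) = 214 + √10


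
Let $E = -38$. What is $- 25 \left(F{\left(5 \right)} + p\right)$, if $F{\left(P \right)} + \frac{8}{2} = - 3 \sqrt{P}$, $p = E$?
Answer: $1050 + 75 \sqrt{5} \approx 1217.7$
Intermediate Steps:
$p = -38$
$F{\left(P \right)} = -4 - 3 \sqrt{P}$
$- 25 \left(F{\left(5 \right)} + p\right) = - 25 \left(\left(-4 - 3 \sqrt{5}\right) - 38\right) = - 25 \left(-42 - 3 \sqrt{5}\right) = 1050 + 75 \sqrt{5}$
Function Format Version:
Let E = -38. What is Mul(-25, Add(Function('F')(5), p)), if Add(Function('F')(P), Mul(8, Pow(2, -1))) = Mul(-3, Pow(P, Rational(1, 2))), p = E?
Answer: Add(1050, Mul(75, Pow(5, Rational(1, 2)))) ≈ 1217.7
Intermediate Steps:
p = -38
Function('F')(P) = Add(-4, Mul(-3, Pow(P, Rational(1, 2))))
Mul(-25, Add(Function('F')(5), p)) = Mul(-25, Add(Add(-4, Mul(-3, Pow(5, Rational(1, 2)))), -38)) = Mul(-25, Add(-42, Mul(-3, Pow(5, Rational(1, 2))))) = Add(1050, Mul(75, Pow(5, Rational(1, 2))))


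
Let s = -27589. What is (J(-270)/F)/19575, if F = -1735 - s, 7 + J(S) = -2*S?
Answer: 533/506092050 ≈ 1.0532e-6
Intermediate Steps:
J(S) = -7 - 2*S
F = 25854 (F = -1735 - 1*(-27589) = -1735 + 27589 = 25854)
(J(-270)/F)/19575 = ((-7 - 2*(-270))/25854)/19575 = ((-7 + 540)*(1/25854))*(1/19575) = (533*(1/25854))*(1/19575) = (533/25854)*(1/19575) = 533/506092050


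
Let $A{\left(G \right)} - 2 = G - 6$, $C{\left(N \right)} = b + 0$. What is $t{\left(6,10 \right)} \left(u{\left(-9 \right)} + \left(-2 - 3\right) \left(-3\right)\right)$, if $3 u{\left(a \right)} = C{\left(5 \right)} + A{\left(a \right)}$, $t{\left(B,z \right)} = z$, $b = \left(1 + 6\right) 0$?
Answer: $\frac{320}{3} \approx 106.67$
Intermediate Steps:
$b = 0$ ($b = 7 \cdot 0 = 0$)
$C{\left(N \right)} = 0$ ($C{\left(N \right)} = 0 + 0 = 0$)
$A{\left(G \right)} = -4 + G$ ($A{\left(G \right)} = 2 + \left(G - 6\right) = 2 + \left(-6 + G\right) = -4 + G$)
$u{\left(a \right)} = - \frac{4}{3} + \frac{a}{3}$ ($u{\left(a \right)} = \frac{0 + \left(-4 + a\right)}{3} = \frac{-4 + a}{3} = - \frac{4}{3} + \frac{a}{3}$)
$t{\left(6,10 \right)} \left(u{\left(-9 \right)} + \left(-2 - 3\right) \left(-3\right)\right) = 10 \left(\left(- \frac{4}{3} + \frac{1}{3} \left(-9\right)\right) + \left(-2 - 3\right) \left(-3\right)\right) = 10 \left(\left(- \frac{4}{3} - 3\right) - -15\right) = 10 \left(- \frac{13}{3} + 15\right) = 10 \cdot \frac{32}{3} = \frac{320}{3}$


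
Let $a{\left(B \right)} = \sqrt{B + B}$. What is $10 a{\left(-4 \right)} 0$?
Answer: $0$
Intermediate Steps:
$a{\left(B \right)} = \sqrt{2} \sqrt{B}$ ($a{\left(B \right)} = \sqrt{2 B} = \sqrt{2} \sqrt{B}$)
$10 a{\left(-4 \right)} 0 = 10 \sqrt{2} \sqrt{-4} \cdot 0 = 10 \sqrt{2} \cdot 2 i 0 = 10 \cdot 2 i \sqrt{2} \cdot 0 = 20 i \sqrt{2} \cdot 0 = 0$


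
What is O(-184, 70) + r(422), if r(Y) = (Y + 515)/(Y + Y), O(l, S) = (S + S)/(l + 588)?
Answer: 124177/85244 ≈ 1.4567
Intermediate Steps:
O(l, S) = 2*S/(588 + l) (O(l, S) = (2*S)/(588 + l) = 2*S/(588 + l))
r(Y) = (515 + Y)/(2*Y) (r(Y) = (515 + Y)/((2*Y)) = (515 + Y)*(1/(2*Y)) = (515 + Y)/(2*Y))
O(-184, 70) + r(422) = 2*70/(588 - 184) + (1/2)*(515 + 422)/422 = 2*70/404 + (1/2)*(1/422)*937 = 2*70*(1/404) + 937/844 = 35/101 + 937/844 = 124177/85244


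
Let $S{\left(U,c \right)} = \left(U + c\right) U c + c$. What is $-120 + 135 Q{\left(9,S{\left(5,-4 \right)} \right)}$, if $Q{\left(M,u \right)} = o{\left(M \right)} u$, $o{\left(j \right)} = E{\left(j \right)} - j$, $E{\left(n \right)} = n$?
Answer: $-120$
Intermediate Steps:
$o{\left(j \right)} = 0$ ($o{\left(j \right)} = j - j = 0$)
$S{\left(U,c \right)} = c + U c \left(U + c\right)$ ($S{\left(U,c \right)} = U \left(U + c\right) c + c = U c \left(U + c\right) + c = c + U c \left(U + c\right)$)
$Q{\left(M,u \right)} = 0$ ($Q{\left(M,u \right)} = 0 u = 0$)
$-120 + 135 Q{\left(9,S{\left(5,-4 \right)} \right)} = -120 + 135 \cdot 0 = -120 + 0 = -120$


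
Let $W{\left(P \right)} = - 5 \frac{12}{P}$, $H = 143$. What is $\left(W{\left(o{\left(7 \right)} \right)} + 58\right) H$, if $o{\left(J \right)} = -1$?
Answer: $16874$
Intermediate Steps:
$W{\left(P \right)} = - \frac{60}{P}$
$\left(W{\left(o{\left(7 \right)} \right)} + 58\right) H = \left(- \frac{60}{-1} + 58\right) 143 = \left(\left(-60\right) \left(-1\right) + 58\right) 143 = \left(60 + 58\right) 143 = 118 \cdot 143 = 16874$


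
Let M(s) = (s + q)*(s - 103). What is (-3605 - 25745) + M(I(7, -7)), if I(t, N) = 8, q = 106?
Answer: -40180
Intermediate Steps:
M(s) = (-103 + s)*(106 + s) (M(s) = (s + 106)*(s - 103) = (106 + s)*(-103 + s) = (-103 + s)*(106 + s))
(-3605 - 25745) + M(I(7, -7)) = (-3605 - 25745) + (-10918 + 8**2 + 3*8) = -29350 + (-10918 + 64 + 24) = -29350 - 10830 = -40180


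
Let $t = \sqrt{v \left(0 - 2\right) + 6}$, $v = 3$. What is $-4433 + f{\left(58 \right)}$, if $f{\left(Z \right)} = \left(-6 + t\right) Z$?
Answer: $-4781$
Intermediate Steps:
$t = 0$ ($t = \sqrt{3 \left(0 - 2\right) + 6} = \sqrt{3 \left(-2\right) + 6} = \sqrt{-6 + 6} = \sqrt{0} = 0$)
$f{\left(Z \right)} = - 6 Z$ ($f{\left(Z \right)} = \left(-6 + 0\right) Z = - 6 Z$)
$-4433 + f{\left(58 \right)} = -4433 - 348 = -4781$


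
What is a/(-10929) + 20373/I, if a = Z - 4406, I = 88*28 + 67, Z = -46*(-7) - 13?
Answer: 233026024/27661299 ≈ 8.4243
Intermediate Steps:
Z = 309 (Z = 322 - 13 = 309)
I = 2531 (I = 2464 + 67 = 2531)
a = -4097 (a = 309 - 4406 = -4097)
a/(-10929) + 20373/I = -4097/(-10929) + 20373/2531 = -4097*(-1/10929) + 20373*(1/2531) = 4097/10929 + 20373/2531 = 233026024/27661299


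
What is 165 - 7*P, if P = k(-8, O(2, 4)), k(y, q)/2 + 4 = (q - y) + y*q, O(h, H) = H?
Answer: 501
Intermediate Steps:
k(y, q) = -8 - 2*y + 2*q + 2*q*y (k(y, q) = -8 + 2*((q - y) + y*q) = -8 + 2*((q - y) + q*y) = -8 + 2*(q - y + q*y) = -8 + (-2*y + 2*q + 2*q*y) = -8 - 2*y + 2*q + 2*q*y)
P = -48 (P = -8 - 2*(-8) + 2*4 + 2*4*(-8) = -8 + 16 + 8 - 64 = -48)
165 - 7*P = 165 - 7*(-48) = 165 + 336 = 501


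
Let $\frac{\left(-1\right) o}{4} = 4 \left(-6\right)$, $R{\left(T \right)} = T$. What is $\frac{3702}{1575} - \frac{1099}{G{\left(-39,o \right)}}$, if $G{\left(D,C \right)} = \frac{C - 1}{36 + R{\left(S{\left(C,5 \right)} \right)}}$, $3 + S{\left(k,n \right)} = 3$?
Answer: $- \frac{4130774}{9975} \approx -414.11$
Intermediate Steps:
$S{\left(k,n \right)} = 0$ ($S{\left(k,n \right)} = -3 + 3 = 0$)
$o = 96$ ($o = - 4 \cdot 4 \left(-6\right) = \left(-4\right) \left(-24\right) = 96$)
$G{\left(D,C \right)} = - \frac{1}{36} + \frac{C}{36}$ ($G{\left(D,C \right)} = \frac{C - 1}{36 + 0} = \frac{-1 + C}{36} = \left(-1 + C\right) \frac{1}{36} = - \frac{1}{36} + \frac{C}{36}$)
$\frac{3702}{1575} - \frac{1099}{G{\left(-39,o \right)}} = \frac{3702}{1575} - \frac{1099}{- \frac{1}{36} + \frac{1}{36} \cdot 96} = 3702 \cdot \frac{1}{1575} - \frac{1099}{- \frac{1}{36} + \frac{8}{3}} = \frac{1234}{525} - \frac{1099}{\frac{95}{36}} = \frac{1234}{525} - \frac{39564}{95} = - \frac{4130774}{9975}$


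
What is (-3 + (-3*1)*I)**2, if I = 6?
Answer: 441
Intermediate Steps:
(-3 + (-3*1)*I)**2 = (-3 - 3*1*6)**2 = (-3 - 3*6)**2 = (-3 - 18)**2 = (-21)**2 = 441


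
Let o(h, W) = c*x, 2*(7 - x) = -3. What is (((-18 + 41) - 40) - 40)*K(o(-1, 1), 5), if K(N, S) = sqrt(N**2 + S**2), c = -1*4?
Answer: -57*sqrt(1181) ≈ -1958.8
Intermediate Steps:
x = 17/2 (x = 7 - 1/2*(-3) = 7 + 3/2 = 17/2 ≈ 8.5000)
c = -4
o(h, W) = -34 (o(h, W) = -4*17/2 = -34)
(((-18 + 41) - 40) - 40)*K(o(-1, 1), 5) = (((-18 + 41) - 40) - 40)*sqrt((-34)**2 + 5**2) = ((23 - 40) - 40)*sqrt(1156 + 25) = (-17 - 40)*sqrt(1181) = -57*sqrt(1181)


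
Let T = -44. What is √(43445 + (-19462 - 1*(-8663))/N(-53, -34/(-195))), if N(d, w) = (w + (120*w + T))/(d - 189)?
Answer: 2*I*√727984390/203 ≈ 265.82*I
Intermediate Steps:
N(d, w) = (-44 + 121*w)/(-189 + d) (N(d, w) = (w + (120*w - 44))/(d - 189) = (w + (-44 + 120*w))/(-189 + d) = (-44 + 121*w)/(-189 + d))
√(43445 + (-19462 - 1*(-8663))/N(-53, -34/(-195))) = √(43445 + (-19462 - 1*(-8663))/((11*(-4 + 11*(-34/(-195)))/(-189 - 53)))) = √(43445 + (-19462 + 8663)/((11*(-4 + 11*(-34*(-1/195)))/(-242)))) = √(43445 - 10799*(-22/(-4 + 11*(34/195)))) = √(43445 - 10799*(-22/(-4 + 374/195))) = √(43445 - 10799/(11*(-1/242)*(-406/195))) = √(43445 - 10799/203/2145) = √(43445 - 10799*2145/203) = √(43445 - 23163855/203) = √(-14344520/203) = 2*I*√727984390/203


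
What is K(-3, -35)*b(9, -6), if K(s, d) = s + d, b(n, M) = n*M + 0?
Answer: 2052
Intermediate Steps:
b(n, M) = M*n (b(n, M) = M*n + 0 = M*n)
K(s, d) = d + s
K(-3, -35)*b(9, -6) = (-35 - 3)*(-6*9) = -38*(-54) = 2052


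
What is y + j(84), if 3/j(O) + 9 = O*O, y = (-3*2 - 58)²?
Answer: 9621505/2349 ≈ 4096.0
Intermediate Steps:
y = 4096 (y = (-6 - 58)² = (-64)² = 4096)
j(O) = 3/(-9 + O²) (j(O) = 3/(-9 + O*O) = 3/(-9 + O²))
y + j(84) = 4096 + 3/(-9 + 84²) = 4096 + 3/(-9 + 7056) = 4096 + 3/7047 = 4096 + 3*(1/7047) = 4096 + 1/2349 = 9621505/2349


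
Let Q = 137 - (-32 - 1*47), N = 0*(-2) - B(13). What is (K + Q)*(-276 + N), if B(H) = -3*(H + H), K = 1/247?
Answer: -10563894/247 ≈ -42769.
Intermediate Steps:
K = 1/247 ≈ 0.0040486
B(H) = -6*H
N = 78 (N = 0*(-2) - (-6)*13 = 0 - 1*(-78) = 0 + 78 = 78)
Q = 216 (Q = 137 - (-32 - 47) = 137 - 1*(-79) = 137 + 79 = 216)
(K + Q)*(-276 + N) = (1/247 + 216)*(-276 + 78) = (53353/247)*(-198) = -10563894/247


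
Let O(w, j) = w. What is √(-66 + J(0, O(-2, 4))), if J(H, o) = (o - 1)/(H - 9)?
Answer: I*√591/3 ≈ 8.1035*I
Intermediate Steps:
J(H, o) = (-1 + o)/(-9 + H)
√(-66 + J(0, O(-2, 4))) = √(-66 + (-1 - 2)/(-9 + 0)) = √(-66 - 3/(-9)) = √(-66 - ⅑*(-3)) = √(-66 + ⅓) = √(-197/3) = I*√591/3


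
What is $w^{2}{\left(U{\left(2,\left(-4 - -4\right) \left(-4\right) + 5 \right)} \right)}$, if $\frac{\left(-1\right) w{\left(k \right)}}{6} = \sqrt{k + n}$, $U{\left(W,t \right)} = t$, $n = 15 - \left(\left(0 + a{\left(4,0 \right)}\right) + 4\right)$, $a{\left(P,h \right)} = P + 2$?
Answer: $360$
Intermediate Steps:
$a{\left(P,h \right)} = 2 + P$
$n = 5$ ($n = 15 - \left(\left(0 + \left(2 + 4\right)\right) + 4\right) = 15 - \left(\left(0 + 6\right) + 4\right) = 15 - \left(6 + 4\right) = 15 - 10 = 5$)
$w{\left(k \right)} = - 6 \sqrt{5 + k}$ ($w{\left(k \right)} = - 6 \sqrt{k + 5} = - 6 \sqrt{5 + k}$)
$w^{2}{\left(U{\left(2,\left(-4 - -4\right) \left(-4\right) + 5 \right)} \right)} = \left(- 6 \sqrt{5 + \left(\left(-4 - -4\right) \left(-4\right) + 5\right)}\right)^{2} = \left(- 6 \sqrt{5 + \left(\left(-4 + 4\right) \left(-4\right) + 5\right)}\right)^{2} = \left(- 6 \sqrt{5 + \left(0 \left(-4\right) + 5\right)}\right)^{2} = \left(- 6 \sqrt{5 + \left(0 + 5\right)}\right)^{2} = \left(- 6 \sqrt{5 + 5}\right)^{2} = \left(- 6 \sqrt{10}\right)^{2} = 360$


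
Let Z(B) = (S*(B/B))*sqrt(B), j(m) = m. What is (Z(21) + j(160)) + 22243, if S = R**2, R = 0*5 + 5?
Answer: 22403 + 25*sqrt(21) ≈ 22518.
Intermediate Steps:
R = 5 (R = 0 + 5 = 5)
S = 25 (S = 5**2 = 25)
Z(B) = 25*sqrt(B) (Z(B) = (25*(B/B))*sqrt(B) = (25*1)*sqrt(B) = 25*sqrt(B))
(Z(21) + j(160)) + 22243 = (25*sqrt(21) + 160) + 22243 = (160 + 25*sqrt(21)) + 22243 = 22403 + 25*sqrt(21)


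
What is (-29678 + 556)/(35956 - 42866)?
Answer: 14561/3455 ≈ 4.2145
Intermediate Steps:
(-29678 + 556)/(35956 - 42866) = -29122/(-6910) = -29122*(-1/6910) = 14561/3455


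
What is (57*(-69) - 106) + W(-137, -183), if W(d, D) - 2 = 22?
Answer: -4015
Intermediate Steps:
W(d, D) = 24 (W(d, D) = 2 + 22 = 24)
(57*(-69) - 106) + W(-137, -183) = (57*(-69) - 106) + 24 = (-3933 - 106) + 24 = -4039 + 24 = -4015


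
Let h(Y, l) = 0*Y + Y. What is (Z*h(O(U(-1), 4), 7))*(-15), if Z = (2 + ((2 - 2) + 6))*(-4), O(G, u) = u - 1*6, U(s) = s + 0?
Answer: -960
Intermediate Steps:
U(s) = s
O(G, u) = -6 + u (O(G, u) = u - 6 = -6 + u)
Z = -32 (Z = (2 + (0 + 6))*(-4) = (2 + 6)*(-4) = 8*(-4) = -32)
h(Y, l) = Y (h(Y, l) = 0 + Y = Y)
(Z*h(O(U(-1), 4), 7))*(-15) = -32*(-6 + 4)*(-15) = -32*(-2)*(-15) = 64*(-15) = -960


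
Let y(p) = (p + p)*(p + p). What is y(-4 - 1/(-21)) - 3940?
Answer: -1709984/441 ≈ -3877.5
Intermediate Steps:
y(p) = 4*p² (y(p) = (2*p)*(2*p) = 4*p²)
y(-4 - 1/(-21)) - 3940 = 4*(-4 - 1/(-21))² - 3940 = 4*(-4 - 1*(-1/21))² - 3940 = 4*(-4 + 1/21)² - 3940 = 4*(-83/21)² - 3940 = 4*(6889/441) - 3940 = 27556/441 - 3940 = -1709984/441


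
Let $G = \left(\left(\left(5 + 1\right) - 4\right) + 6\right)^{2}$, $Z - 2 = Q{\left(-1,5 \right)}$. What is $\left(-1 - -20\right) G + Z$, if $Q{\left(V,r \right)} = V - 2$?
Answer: $1215$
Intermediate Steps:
$Q{\left(V,r \right)} = -2 + V$
$Z = -1$ ($Z = 2 - 3 = -1$)
$G = 64$ ($G = \left(\left(6 - 4\right) + 6\right)^{2} = \left(2 + 6\right)^{2} = 8^{2} = 64$)
$\left(-1 - -20\right) G + Z = \left(-1 - -20\right) 64 - 1 = \left(-1 + 20\right) 64 - 1 = 19 \cdot 64 - 1 = 1216 - 1 = 1215$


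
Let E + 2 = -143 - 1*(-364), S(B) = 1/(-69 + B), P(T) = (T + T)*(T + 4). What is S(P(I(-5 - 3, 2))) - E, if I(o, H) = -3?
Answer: -16426/75 ≈ -219.01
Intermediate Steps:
P(T) = 2*T*(4 + T) (P(T) = (2*T)*(4 + T) = 2*T*(4 + T))
E = 219 (E = -2 + (-143 - 1*(-364)) = -2 + (-143 + 364) = -2 + 221 = 219)
S(P(I(-5 - 3, 2))) - E = 1/(-69 + 2*(-3)*(4 - 3)) - 1*219 = 1/(-69 + 2*(-3)*1) - 219 = 1/(-69 - 6) - 219 = 1/(-75) - 219 = -1/75 - 219 = -16426/75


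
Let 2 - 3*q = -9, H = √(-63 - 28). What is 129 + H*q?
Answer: 129 + 11*I*√91/3 ≈ 129.0 + 34.978*I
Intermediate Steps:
H = I*√91 (H = √(-91) = I*√91 ≈ 9.5394*I)
q = 11/3 (q = ⅔ - ⅓*(-9) = ⅔ + 3 = 11/3 ≈ 3.6667)
129 + H*q = 129 + (I*√91)*(11/3) = 129 + 11*I*√91/3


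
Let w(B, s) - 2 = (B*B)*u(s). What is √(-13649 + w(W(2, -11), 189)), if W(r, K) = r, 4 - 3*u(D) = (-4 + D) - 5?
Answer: I*√124935/3 ≈ 117.82*I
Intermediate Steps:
u(D) = 13/3 - D/3 (u(D) = 4/3 - ((-4 + D) - 5)/3 = 4/3 - (-9 + D)/3 = 4/3 + (3 - D/3) = 13/3 - D/3)
w(B, s) = 2 + B²*(13/3 - s/3) (w(B, s) = 2 + (B*B)*(13/3 - s/3) = 2 + B²*(13/3 - s/3))
√(-13649 + w(W(2, -11), 189)) = √(-13649 + (2 + (⅓)*2²*(13 - 1*189))) = √(-13649 + (2 + (⅓)*4*(13 - 189))) = √(-13649 + (2 + (⅓)*4*(-176))) = √(-13649 + (2 - 704/3)) = √(-13649 - 698/3) = √(-41645/3) = I*√124935/3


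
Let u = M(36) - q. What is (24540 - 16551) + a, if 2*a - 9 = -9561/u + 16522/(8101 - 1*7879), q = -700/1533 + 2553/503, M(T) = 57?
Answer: 10170206590609/1280971524 ≈ 7939.4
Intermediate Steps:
q = 508807/110157 (q = -700*1/1533 + 2553*(1/503) = -100/219 + 2553/503 = 508807/110157 ≈ 4.6189)
u = 5770142/110157 (u = 57 - 1*508807/110157 = 57 - 508807/110157 = 5770142/110157 ≈ 52.381)
a = -63474914627/1280971524 (a = 9/2 + (-9561/5770142/110157 + 16522/(8101 - 1*7879))/2 = 9/2 + (-9561*110157/5770142 + 16522/(8101 - 7879))/2 = 9/2 + (-1053211077/5770142 + 16522/222)/2 = 9/2 + (-1053211077/5770142 + 16522*(1/222))/2 = 9/2 + (-1053211077/5770142 + 8261/111)/2 = 9/2 + (½)*(-69239286485/640485762) = 9/2 - 69239286485/1280971524 = -63474914627/1280971524 ≈ -49.552)
(24540 - 16551) + a = (24540 - 16551) - 63474914627/1280971524 = 7989 - 63474914627/1280971524 = 10170206590609/1280971524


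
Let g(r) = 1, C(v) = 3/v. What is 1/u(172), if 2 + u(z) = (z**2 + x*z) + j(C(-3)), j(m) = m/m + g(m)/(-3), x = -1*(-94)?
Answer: 3/137252 ≈ 2.1858e-5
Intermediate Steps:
x = 94
j(m) = 2/3 (j(m) = m/m + 1/(-3) = 1 + 1*(-1/3) = 1 - 1/3 = 2/3)
u(z) = -4/3 + z**2 + 94*z (u(z) = -2 + ((z**2 + 94*z) + 2/3) = -2 + (2/3 + z**2 + 94*z) = -4/3 + z**2 + 94*z)
1/u(172) = 1/(-4/3 + 172**2 + 94*172) = 1/(-4/3 + 29584 + 16168) = 1/(137252/3) = 3/137252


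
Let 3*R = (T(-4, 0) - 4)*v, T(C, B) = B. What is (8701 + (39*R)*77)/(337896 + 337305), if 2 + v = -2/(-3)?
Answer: 42119/2025603 ≈ 0.020793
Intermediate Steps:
v = -4/3 (v = -2 - 2/(-3) = -2 - 2*(-1/3) = -2 + 2/3 = -4/3 ≈ -1.3333)
R = 16/9 (R = ((0 - 4)*(-4/3))/3 = (-4*(-4/3))/3 = (1/3)*(16/3) = 16/9 ≈ 1.7778)
(8701 + (39*R)*77)/(337896 + 337305) = (8701 + (39*(16/9))*77)/(337896 + 337305) = (8701 + (208/3)*77)/675201 = (8701 + 16016/3)*(1/675201) = (42119/3)*(1/675201) = 42119/2025603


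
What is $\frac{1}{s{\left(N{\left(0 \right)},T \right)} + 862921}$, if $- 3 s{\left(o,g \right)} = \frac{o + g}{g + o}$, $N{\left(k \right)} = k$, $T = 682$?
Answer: $\frac{3}{2588762} \approx 1.1589 \cdot 10^{-6}$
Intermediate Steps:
$s{\left(o,g \right)} = - \frac{1}{3}$ ($s{\left(o,g \right)} = - \frac{\left(o + g\right) \frac{1}{g + o}}{3} = - \frac{\left(g + o\right) \frac{1}{g + o}}{3} = \left(- \frac{1}{3}\right) 1 = - \frac{1}{3}$)
$\frac{1}{s{\left(N{\left(0 \right)},T \right)} + 862921} = \frac{1}{- \frac{1}{3} + 862921} = \frac{1}{\frac{2588762}{3}} = \frac{3}{2588762}$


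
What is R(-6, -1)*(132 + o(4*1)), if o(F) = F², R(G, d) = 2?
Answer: 296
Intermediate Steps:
R(-6, -1)*(132 + o(4*1)) = 2*(132 + (4*1)²) = 2*(132 + 4²) = 2*(132 + 16) = 2*148 = 296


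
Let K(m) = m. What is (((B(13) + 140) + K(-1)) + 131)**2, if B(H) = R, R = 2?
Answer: 73984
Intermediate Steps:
B(H) = 2
(((B(13) + 140) + K(-1)) + 131)**2 = (((2 + 140) - 1) + 131)**2 = ((142 - 1) + 131)**2 = (141 + 131)**2 = 272**2 = 73984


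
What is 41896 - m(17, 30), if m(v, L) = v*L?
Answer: 41386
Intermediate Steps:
m(v, L) = L*v
41896 - m(17, 30) = 41896 - 30*17 = 41896 - 1*510 = 41896 - 510 = 41386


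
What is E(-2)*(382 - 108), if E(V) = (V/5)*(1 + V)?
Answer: 548/5 ≈ 109.60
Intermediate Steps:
E(V) = V*(1 + V)/5 (E(V) = (V*(⅕))*(1 + V) = (V/5)*(1 + V) = V*(1 + V)/5)
E(-2)*(382 - 108) = ((⅕)*(-2)*(1 - 2))*(382 - 108) = ((⅕)*(-2)*(-1))*274 = (⅖)*274 = 548/5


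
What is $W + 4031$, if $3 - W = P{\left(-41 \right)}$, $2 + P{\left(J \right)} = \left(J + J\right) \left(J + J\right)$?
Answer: $-2688$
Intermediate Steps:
$P{\left(J \right)} = -2 + 4 J^{2}$ ($P{\left(J \right)} = -2 + \left(J + J\right) \left(J + J\right) = -2 + 2 J 2 J = -2 + 4 J^{2}$)
$W = -6719$ ($W = 3 - \left(-2 + 4 \left(-41\right)^{2}\right) = 3 - \left(-2 + 4 \cdot 1681\right) = 3 - \left(-2 + 6724\right) = 3 - 6722 = -6719$)
$W + 4031 = -6719 + 4031 = -2688$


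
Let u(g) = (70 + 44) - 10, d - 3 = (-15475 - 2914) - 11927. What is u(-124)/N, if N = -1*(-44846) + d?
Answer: 104/14533 ≈ 0.0071561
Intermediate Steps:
d = -30313 (d = 3 + ((-15475 - 2914) - 11927) = 3 + (-18389 - 11927) = 3 - 30316 = -30313)
N = 14533 (N = -1*(-44846) - 30313 = 44846 - 30313 = 14533)
u(g) = 104 (u(g) = 114 - 10 = 104)
u(-124)/N = 104/14533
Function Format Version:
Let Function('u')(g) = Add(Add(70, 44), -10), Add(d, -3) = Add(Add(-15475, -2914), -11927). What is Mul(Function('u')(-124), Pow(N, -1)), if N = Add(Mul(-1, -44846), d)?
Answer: Rational(104, 14533) ≈ 0.0071561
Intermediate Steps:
d = -30313 (d = Add(3, Add(Add(-15475, -2914), -11927)) = Add(3, Add(-18389, -11927)) = Add(3, -30316) = -30313)
N = 14533 (N = Add(Mul(-1, -44846), -30313) = Add(44846, -30313) = 14533)
Function('u')(g) = 104 (Function('u')(g) = Add(114, -10) = 104)
Mul(Function('u')(-124), Pow(N, -1)) = Mul(104, Pow(14533, -1)) = Mul(104, Rational(1, 14533)) = Rational(104, 14533)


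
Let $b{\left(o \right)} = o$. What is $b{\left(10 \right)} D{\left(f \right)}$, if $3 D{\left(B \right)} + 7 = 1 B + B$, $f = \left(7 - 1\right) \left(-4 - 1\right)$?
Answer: $- \frac{670}{3} \approx -223.33$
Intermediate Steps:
$f = -30$ ($f = 6 \left(-5\right) = -30$)
$D{\left(B \right)} = - \frac{7}{3} + \frac{2 B}{3}$ ($D{\left(B \right)} = - \frac{7}{3} + \frac{1 B + B}{3} = - \frac{7}{3} + \frac{B + B}{3} = - \frac{7}{3} + \frac{2 B}{3}$)
$b{\left(10 \right)} D{\left(f \right)} = 10 \left(- \frac{7}{3} + \frac{2}{3} \left(-30\right)\right) = 10 \left(- \frac{7}{3} - 20\right) = 10 \left(- \frac{67}{3}\right) = - \frac{670}{3}$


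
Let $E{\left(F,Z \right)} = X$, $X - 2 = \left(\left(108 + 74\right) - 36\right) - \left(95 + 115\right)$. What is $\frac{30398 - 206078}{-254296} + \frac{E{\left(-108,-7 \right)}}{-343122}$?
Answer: $\frac{3768464957}{5453409507} \approx 0.69103$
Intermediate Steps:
$X = -62$ ($X = 2 + \left(\left(\left(108 + 74\right) - 36\right) - \left(95 + 115\right)\right) = 2 + \left(\left(182 - 36\right) - 210\right) = 2 + \left(146 - 210\right) = 2 - 64 = -62$)
$E{\left(F,Z \right)} = -62$
$\frac{30398 - 206078}{-254296} + \frac{E{\left(-108,-7 \right)}}{-343122} = \frac{30398 - 206078}{-254296} - \frac{62}{-343122} = \left(30398 - 206078\right) \left(- \frac{1}{254296}\right) - - \frac{31}{171561} = \left(-175680\right) \left(- \frac{1}{254296}\right) + \frac{31}{171561} = \frac{21960}{31787} + \frac{31}{171561} = \frac{3768464957}{5453409507}$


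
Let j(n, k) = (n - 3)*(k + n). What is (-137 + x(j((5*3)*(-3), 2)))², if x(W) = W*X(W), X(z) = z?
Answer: 18147250681681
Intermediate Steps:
j(n, k) = (-3 + n)*(k + n)
x(W) = W² (x(W) = W*W = W²)
(-137 + x(j((5*3)*(-3), 2)))² = (-137 + (((5*3)*(-3))² - 3*2 - 3*5*3*(-3) + 2*((5*3)*(-3)))²)² = (-137 + ((15*(-3))² - 6 - 45*(-3) + 2*(15*(-3)))²)² = (-137 + ((-45)² - 6 - 3*(-45) + 2*(-45))²)² = (-137 + (2025 - 6 + 135 - 90)²)² = (-137 + 2064²)² = (-137 + 4260096)² = 4259959² = 18147250681681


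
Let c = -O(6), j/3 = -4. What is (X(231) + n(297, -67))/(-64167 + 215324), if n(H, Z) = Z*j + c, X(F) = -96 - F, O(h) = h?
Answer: 471/151157 ≈ 0.0031160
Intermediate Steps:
j = -12 (j = 3*(-4) = -12)
c = -6 (c = -1*6 = -6)
n(H, Z) = -6 - 12*Z (n(H, Z) = Z*(-12) - 6 = -12*Z - 6 = -6 - 12*Z)
(X(231) + n(297, -67))/(-64167 + 215324) = ((-96 - 1*231) + (-6 - 12*(-67)))/(-64167 + 215324) = ((-96 - 231) + (-6 + 804))/151157 = (-327 + 798)*(1/151157) = 471*(1/151157) = 471/151157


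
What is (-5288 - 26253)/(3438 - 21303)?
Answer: 31541/17865 ≈ 1.7655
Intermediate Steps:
(-5288 - 26253)/(3438 - 21303) = -31541/(-17865) = -31541*(-1/17865) = 31541/17865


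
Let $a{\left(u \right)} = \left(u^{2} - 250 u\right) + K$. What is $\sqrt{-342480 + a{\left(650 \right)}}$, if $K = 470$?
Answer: $i \sqrt{82010} \approx 286.37 i$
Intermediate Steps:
$a{\left(u \right)} = 470 + u^{2} - 250 u$ ($a{\left(u \right)} = \left(u^{2} - 250 u\right) + 470 = 470 + u^{2} - 250 u$)
$\sqrt{-342480 + a{\left(650 \right)}} = \sqrt{-342480 + \left(470 + 650^{2} - 162500\right)} = \sqrt{-342480 + \left(470 + 422500 - 162500\right)} = \sqrt{-342480 + 260470} = \sqrt{-82010} = i \sqrt{82010}$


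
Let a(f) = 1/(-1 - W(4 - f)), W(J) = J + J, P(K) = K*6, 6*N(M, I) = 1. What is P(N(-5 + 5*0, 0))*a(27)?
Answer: 1/45 ≈ 0.022222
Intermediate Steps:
N(M, I) = ⅙ (N(M, I) = (⅙)*1 = ⅙)
P(K) = 6*K
W(J) = 2*J
a(f) = 1/(-9 + 2*f) (a(f) = 1/(-1 - 2*(4 - f)) = 1/(-1 - (8 - 2*f)) = 1/(-1 + (-8 + 2*f)) = 1/(-9 + 2*f))
P(N(-5 + 5*0, 0))*a(27) = (6*(⅙))/(-9 + 2*27) = 1/(-9 + 54) = 1/45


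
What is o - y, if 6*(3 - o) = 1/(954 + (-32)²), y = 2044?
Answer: -24222589/11868 ≈ -2041.0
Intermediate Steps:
o = 35603/11868 (o = 3 - 1/(6*(954 + (-32)²)) = 3 - 1/(6*(954 + 1024)) = 3 - ⅙/1978 = 3 - ⅙*1/1978 = 3 - 1/11868 = 35603/11868 ≈ 2.9999)
o - y = 35603/11868 - 1*2044 = 35603/11868 - 2044 = -24222589/11868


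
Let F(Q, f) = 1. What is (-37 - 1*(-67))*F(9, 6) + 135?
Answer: 165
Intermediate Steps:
(-37 - 1*(-67))*F(9, 6) + 135 = (-37 - 1*(-67))*1 + 135 = (-37 + 67)*1 + 135 = 30*1 + 135 = 30 + 135 = 165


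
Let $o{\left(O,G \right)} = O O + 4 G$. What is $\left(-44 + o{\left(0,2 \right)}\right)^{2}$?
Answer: $1296$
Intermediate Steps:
$o{\left(O,G \right)} = O^{2} + 4 G$
$\left(-44 + o{\left(0,2 \right)}\right)^{2} = \left(-44 + \left(0^{2} + 4 \cdot 2\right)\right)^{2} = \left(-44 + \left(0 + 8\right)\right)^{2} = \left(-44 + 8\right)^{2} = \left(-36\right)^{2} = 1296$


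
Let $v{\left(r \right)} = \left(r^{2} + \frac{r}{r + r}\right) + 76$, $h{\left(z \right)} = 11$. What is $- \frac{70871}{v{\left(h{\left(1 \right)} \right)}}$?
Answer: $- \frac{141742}{395} \approx -358.84$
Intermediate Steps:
$v{\left(r \right)} = \frac{153}{2} + r^{2}$ ($v{\left(r \right)} = \left(r^{2} + \frac{r}{2 r}\right) + 76 = \left(r^{2} + \frac{1}{2 r} r\right) + 76 = \left(r^{2} + \frac{1}{2}\right) + 76 = \left(\frac{1}{2} + r^{2}\right) + 76 = \frac{153}{2} + r^{2}$)
$- \frac{70871}{v{\left(h{\left(1 \right)} \right)}} = - \frac{70871}{\frac{153}{2} + 11^{2}} = - \frac{70871}{\frac{153}{2} + 121} = - \frac{70871}{\frac{395}{2}} = \left(-70871\right) \frac{2}{395} = - \frac{141742}{395}$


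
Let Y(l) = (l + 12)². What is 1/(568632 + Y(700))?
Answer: 1/1075576 ≈ 9.2973e-7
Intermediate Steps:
Y(l) = (12 + l)²
1/(568632 + Y(700)) = 1/(568632 + (12 + 700)²) = 1/(568632 + 712²) = 1/(568632 + 506944) = 1/1075576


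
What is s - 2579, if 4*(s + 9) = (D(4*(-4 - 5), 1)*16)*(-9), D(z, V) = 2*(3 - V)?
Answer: -2732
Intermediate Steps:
D(z, V) = 6 - 2*V
s = -153 (s = -9 + (((6 - 2*1)*16)*(-9))/4 = -9 + (((6 - 2)*16)*(-9))/4 = -9 + ((4*16)*(-9))/4 = -9 + (64*(-9))/4 = -9 + (¼)*(-576) = -9 - 144 = -153)
s - 2579 = -153 - 2579 = -2732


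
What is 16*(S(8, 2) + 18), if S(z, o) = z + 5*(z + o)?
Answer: 1216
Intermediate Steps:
S(z, o) = 5*o + 6*z (S(z, o) = z + 5*(o + z) = z + (5*o + 5*z) = 5*o + 6*z)
16*(S(8, 2) + 18) = 16*((5*2 + 6*8) + 18) = 16*((10 + 48) + 18) = 16*(58 + 18) = 16*76 = 1216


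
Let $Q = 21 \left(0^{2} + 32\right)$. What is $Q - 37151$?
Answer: $-36479$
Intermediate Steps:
$Q = 672$ ($Q = 21 \left(0 + 32\right) = 21 \cdot 32 = 672$)
$Q - 37151 = 672 - 37151 = -36479$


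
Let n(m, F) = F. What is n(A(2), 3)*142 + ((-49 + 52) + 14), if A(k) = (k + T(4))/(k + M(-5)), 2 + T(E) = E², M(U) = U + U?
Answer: 443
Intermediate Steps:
M(U) = 2*U
T(E) = -2 + E²
A(k) = (14 + k)/(-10 + k) (A(k) = (k + (-2 + 4²))/(k + 2*(-5)) = (k + (-2 + 16))/(k - 10) = (k + 14)/(-10 + k) = (14 + k)/(-10 + k))
n(A(2), 3)*142 + ((-49 + 52) + 14) = 3*142 + ((-49 + 52) + 14) = 426 + (3 + 14) = 426 + 17 = 443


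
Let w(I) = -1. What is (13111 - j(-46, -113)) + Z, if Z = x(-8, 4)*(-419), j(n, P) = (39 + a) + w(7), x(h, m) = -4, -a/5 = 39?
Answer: 14944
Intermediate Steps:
a = -195 (a = -5*39 = -195)
j(n, P) = -157 (j(n, P) = (39 - 195) - 1 = -156 - 1 = -157)
Z = 1676 (Z = -4*(-419) = 1676)
(13111 - j(-46, -113)) + Z = (13111 - 1*(-157)) + 1676 = (13111 + 157) + 1676 = 13268 + 1676 = 14944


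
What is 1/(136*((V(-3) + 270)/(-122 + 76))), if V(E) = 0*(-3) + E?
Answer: -23/18156 ≈ -0.0012668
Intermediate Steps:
V(E) = E (V(E) = 0 + E = E)
1/(136*((V(-3) + 270)/(-122 + 76))) = 1/(136*((-3 + 270)/(-122 + 76))) = 1/(136*(267/(-46))) = 1/(136*(267*(-1/46))) = 1/(136*(-267/46)) = 1/(-18156/23) = -23/18156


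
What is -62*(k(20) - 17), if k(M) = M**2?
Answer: -23746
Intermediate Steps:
-62*(k(20) - 17) = -62*(20**2 - 17) = -62*(400 - 17) = -62*383 = -23746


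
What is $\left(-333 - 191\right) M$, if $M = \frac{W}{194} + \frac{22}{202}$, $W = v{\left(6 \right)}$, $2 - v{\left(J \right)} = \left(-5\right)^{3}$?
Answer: $- \frac{3919782}{9797} \approx -400.1$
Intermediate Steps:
$v{\left(J \right)} = 127$ ($v{\left(J \right)} = 2 - \left(-5\right)^{3} = 2 - -125 = 2 + 125 = 127$)
$W = 127$
$M = \frac{14961}{19594}$ ($M = \frac{127}{194} + \frac{22}{202} = 127 \cdot \frac{1}{194} + 22 \cdot \frac{1}{202} = \frac{127}{194} + \frac{11}{101} = \frac{14961}{19594} \approx 0.76355$)
$\left(-333 - 191\right) M = \left(-333 - 191\right) \frac{14961}{19594} = \left(-524\right) \frac{14961}{19594} = - \frac{3919782}{9797}$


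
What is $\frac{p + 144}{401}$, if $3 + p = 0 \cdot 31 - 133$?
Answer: $\frac{8}{401} \approx 0.01995$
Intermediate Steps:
$p = -136$ ($p = -3 + \left(0 \cdot 31 - 133\right) = -3 + \left(0 - 133\right) = -3 - 133 = -136$)
$\frac{p + 144}{401} = \frac{-136 + 144}{401} = 8 \cdot \frac{1}{401} = \frac{8}{401}$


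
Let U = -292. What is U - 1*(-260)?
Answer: -32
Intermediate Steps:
U - 1*(-260) = -292 - 1*(-260) = -292 + 260 = -32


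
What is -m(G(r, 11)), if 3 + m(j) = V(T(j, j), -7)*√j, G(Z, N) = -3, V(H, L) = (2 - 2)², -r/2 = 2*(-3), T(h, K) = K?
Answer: 3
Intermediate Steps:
r = 12 (r = -4*(-3) = -2*(-6) = 12)
V(H, L) = 0 (V(H, L) = 0² = 0)
m(j) = -3 (m(j) = -3 + 0*√j = -3 + 0 = -3)
-m(G(r, 11)) = -1*(-3) = 3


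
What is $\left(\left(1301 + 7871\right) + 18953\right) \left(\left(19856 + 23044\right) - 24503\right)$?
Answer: $517415625$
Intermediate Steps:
$\left(\left(1301 + 7871\right) + 18953\right) \left(\left(19856 + 23044\right) - 24503\right) = \left(9172 + 18953\right) \left(42900 - 24503\right) = 28125 \cdot 18397 = 517415625$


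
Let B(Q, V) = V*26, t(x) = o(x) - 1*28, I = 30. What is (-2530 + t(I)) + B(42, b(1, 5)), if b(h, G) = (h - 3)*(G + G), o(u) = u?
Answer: -3048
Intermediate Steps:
b(h, G) = 2*G*(-3 + h) (b(h, G) = (-3 + h)*(2*G) = 2*G*(-3 + h))
t(x) = -28 + x (t(x) = x - 1*28 = x - 28 = -28 + x)
B(Q, V) = 26*V
(-2530 + t(I)) + B(42, b(1, 5)) = (-2530 + (-28 + 30)) + 26*(2*5*(-3 + 1)) = (-2530 + 2) + 26*(2*5*(-2)) = -2528 + 26*(-20) = -2528 - 520 = -3048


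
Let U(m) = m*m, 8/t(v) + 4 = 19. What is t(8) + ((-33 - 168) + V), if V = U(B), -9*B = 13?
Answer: -80344/405 ≈ -198.38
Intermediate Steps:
B = -13/9 (B = -⅑*13 = -13/9 ≈ -1.4444)
t(v) = 8/15 (t(v) = 8/(-4 + 19) = 8/15)
U(m) = m²
V = 169/81 (V = (-13/9)² = 169/81 ≈ 2.0864)
t(8) + ((-33 - 168) + V) = 8/15 + ((-33 - 168) + 169/81) = 8/15 + (-201 + 169/81) = 8/15 - 16112/81 = -80344/405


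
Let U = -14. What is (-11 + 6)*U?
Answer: 70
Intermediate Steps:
(-11 + 6)*U = (-11 + 6)*(-14) = -5*(-14) = 70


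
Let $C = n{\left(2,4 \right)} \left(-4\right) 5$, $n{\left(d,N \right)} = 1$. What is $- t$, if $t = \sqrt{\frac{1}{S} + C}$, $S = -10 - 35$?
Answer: $- \frac{i \sqrt{4505}}{15} \approx - 4.4746 i$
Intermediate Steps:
$S = -45$ ($S = -10 - 35 = -45$)
$C = -20$ ($C = 1 \left(-4\right) 5 = \left(-4\right) 5 = -20$)
$t = \frac{i \sqrt{4505}}{15}$ ($t = \sqrt{\frac{1}{-45} - 20} = \sqrt{- \frac{1}{45} - 20} = \sqrt{- \frac{901}{45}} = \frac{i \sqrt{4505}}{15} \approx 4.4746 i$)
$- t = - \frac{i \sqrt{4505}}{15}$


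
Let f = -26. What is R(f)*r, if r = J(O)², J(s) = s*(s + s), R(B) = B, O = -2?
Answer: -1664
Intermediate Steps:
J(s) = 2*s² (J(s) = s*(2*s) = 2*s²)
r = 64 (r = (2*(-2)²)² = (2*4)² = 8² = 64)
R(f)*r = -26*64 = -1664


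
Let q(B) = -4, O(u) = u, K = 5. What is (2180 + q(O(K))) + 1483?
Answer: 3659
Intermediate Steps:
(2180 + q(O(K))) + 1483 = (2180 - 4) + 1483 = 2176 + 1483 = 3659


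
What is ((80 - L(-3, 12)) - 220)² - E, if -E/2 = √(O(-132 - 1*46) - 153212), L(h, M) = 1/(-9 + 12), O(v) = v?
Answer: 177241/9 + 2*I*√153390 ≈ 19693.0 + 783.3*I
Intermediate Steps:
L(h, M) = ⅓ (L(h, M) = 1/3 = ⅓)
E = -2*I*√153390 (E = -2*√((-132 - 1*46) - 153212) = -2*√((-132 - 46) - 153212) = -2*√(-178 - 153212) = -2*I*√153390 ≈ -783.3*I)
((80 - L(-3, 12)) - 220)² - E = ((80 - 1*⅓) - 220)² - (-2)*I*√153390 = ((80 - ⅓) - 220)² + 2*I*√153390 = (239/3 - 220)² + 2*I*√153390 = (-421/3)² + 2*I*√153390 = 177241/9 + 2*I*√153390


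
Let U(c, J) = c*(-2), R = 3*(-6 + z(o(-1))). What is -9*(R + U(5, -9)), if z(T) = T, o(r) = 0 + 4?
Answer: 144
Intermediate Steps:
o(r) = 4
R = -6 (R = 3*(-6 + 4) = 3*(-2) = -6)
U(c, J) = -2*c
-9*(R + U(5, -9)) = -9*(-6 - 2*5) = -9*(-6 - 10) = -9*(-16) = 144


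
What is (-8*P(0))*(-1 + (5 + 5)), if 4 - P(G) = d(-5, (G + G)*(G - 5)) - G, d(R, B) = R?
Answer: -648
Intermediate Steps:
P(G) = 9 + G (P(G) = 4 - (-5 - G) = 4 + (5 + G) = 9 + G)
(-8*P(0))*(-1 + (5 + 5)) = (-8*(9 + 0))*(-1 + (5 + 5)) = (-8*9)*(-1 + 10) = -72*9 = -648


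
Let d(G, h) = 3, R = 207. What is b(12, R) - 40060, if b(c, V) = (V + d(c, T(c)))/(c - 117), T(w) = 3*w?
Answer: -40062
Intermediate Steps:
b(c, V) = (3 + V)/(-117 + c) (b(c, V) = (V + 3)/(c - 117) = (3 + V)/(-117 + c))
b(12, R) - 40060 = (3 + 207)/(-117 + 12) - 40060 = 210/(-105) - 40060 = -1/105*210 - 40060 = -2 - 40060 = -40062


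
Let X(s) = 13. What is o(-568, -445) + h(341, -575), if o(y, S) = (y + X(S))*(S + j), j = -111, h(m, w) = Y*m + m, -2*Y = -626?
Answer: 415654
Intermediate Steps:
Y = 313 (Y = -½*(-626) = 313)
h(m, w) = 314*m (h(m, w) = 313*m + m = 314*m)
o(y, S) = (-111 + S)*(13 + y) (o(y, S) = (y + 13)*(S - 111) = (13 + y)*(-111 + S) = (-111 + S)*(13 + y))
o(-568, -445) + h(341, -575) = (-1443 - 111*(-568) + 13*(-445) - 445*(-568)) + 314*341 = (-1443 + 63048 - 5785 + 252760) + 107074 = 308580 + 107074 = 415654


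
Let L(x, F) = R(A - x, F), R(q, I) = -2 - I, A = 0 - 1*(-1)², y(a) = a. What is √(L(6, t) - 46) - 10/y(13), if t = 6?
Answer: -10/13 + 3*I*√6 ≈ -0.76923 + 7.3485*I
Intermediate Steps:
A = -1 (A = 0 - 1*1 = 0 - 1 = -1)
L(x, F) = -2 - F
√(L(6, t) - 46) - 10/y(13) = √((-2 - 1*6) - 46) - 10/13 = √((-2 - 6) - 46) + (1/13)*(-10) = √(-8 - 46) - 10/13 = √(-54) - 10/13 = 3*I*√6 - 10/13 = -10/13 + 3*I*√6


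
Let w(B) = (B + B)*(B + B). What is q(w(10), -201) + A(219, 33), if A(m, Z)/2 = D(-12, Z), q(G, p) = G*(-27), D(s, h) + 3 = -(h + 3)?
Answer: -10878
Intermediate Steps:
D(s, h) = -6 - h (D(s, h) = -3 - (h + 3) = -3 - (3 + h) = -3 + (-3 - h) = -6 - h)
w(B) = 4*B**2 (w(B) = (2*B)*(2*B) = 4*B**2)
q(G, p) = -27*G
A(m, Z) = -12 - 2*Z (A(m, Z) = 2*(-6 - Z) = -12 - 2*Z)
q(w(10), -201) + A(219, 33) = -108*10**2 + (-12 - 2*33) = -108*100 + (-12 - 66) = -27*400 - 78 = -10800 - 78 = -10878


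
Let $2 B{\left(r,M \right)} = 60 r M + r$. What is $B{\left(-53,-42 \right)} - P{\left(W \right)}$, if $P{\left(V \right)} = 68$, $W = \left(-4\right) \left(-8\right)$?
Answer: $\frac{133371}{2} \approx 66686.0$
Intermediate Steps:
$W = 32$
$B{\left(r,M \right)} = \frac{r}{2} + 30 M r$ ($B{\left(r,M \right)} = \frac{60 r M + r}{2} = \frac{60 M r + r}{2} = \frac{r + 60 M r}{2} = \frac{r}{2} + 30 M r$)
$B{\left(-53,-42 \right)} - P{\left(W \right)} = \frac{1}{2} \left(-53\right) \left(1 + 60 \left(-42\right)\right) - 68 = \frac{1}{2} \left(-53\right) \left(1 - 2520\right) - 68 = \frac{1}{2} \left(-53\right) \left(-2519\right) - 68 = \frac{133507}{2} - 68 = \frac{133371}{2}$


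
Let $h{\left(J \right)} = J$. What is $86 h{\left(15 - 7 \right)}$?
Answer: $688$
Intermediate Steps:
$86 h{\left(15 - 7 \right)} = 86 \left(15 - 7\right) = 86 \cdot 8 = 688$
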